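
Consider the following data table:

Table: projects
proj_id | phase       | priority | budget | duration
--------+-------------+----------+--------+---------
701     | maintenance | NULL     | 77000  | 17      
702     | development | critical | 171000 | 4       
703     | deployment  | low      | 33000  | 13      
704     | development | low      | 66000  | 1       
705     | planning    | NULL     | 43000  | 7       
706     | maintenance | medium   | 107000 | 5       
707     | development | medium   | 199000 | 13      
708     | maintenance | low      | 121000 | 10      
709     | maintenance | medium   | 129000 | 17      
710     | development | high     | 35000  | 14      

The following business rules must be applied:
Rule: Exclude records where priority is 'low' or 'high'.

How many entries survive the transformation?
6

Step 1: Count records to exclude
  - 3 (low) + 1 (high) = 4 records
Step 2: Total records: 10
Step 3: Remaining = 10 - 4 = 6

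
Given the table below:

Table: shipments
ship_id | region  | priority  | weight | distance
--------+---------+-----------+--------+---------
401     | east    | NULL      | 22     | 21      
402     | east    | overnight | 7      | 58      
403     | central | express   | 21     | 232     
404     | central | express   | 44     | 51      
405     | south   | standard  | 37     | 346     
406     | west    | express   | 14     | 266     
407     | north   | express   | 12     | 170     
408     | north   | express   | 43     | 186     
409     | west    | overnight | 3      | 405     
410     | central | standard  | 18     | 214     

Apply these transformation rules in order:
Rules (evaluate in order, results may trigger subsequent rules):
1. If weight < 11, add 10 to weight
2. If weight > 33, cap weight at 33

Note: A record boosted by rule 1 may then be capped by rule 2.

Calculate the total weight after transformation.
216

Step 1: Apply rule 1 to records with weight < 11
  - 2 records get bonus of 10
  - Of these, 0 records then exceed 33 and get capped
Step 2: Apply rule 2 to records with weight > 33
  - 3 records (original) are capped
Step 3: Calculate final sum = 216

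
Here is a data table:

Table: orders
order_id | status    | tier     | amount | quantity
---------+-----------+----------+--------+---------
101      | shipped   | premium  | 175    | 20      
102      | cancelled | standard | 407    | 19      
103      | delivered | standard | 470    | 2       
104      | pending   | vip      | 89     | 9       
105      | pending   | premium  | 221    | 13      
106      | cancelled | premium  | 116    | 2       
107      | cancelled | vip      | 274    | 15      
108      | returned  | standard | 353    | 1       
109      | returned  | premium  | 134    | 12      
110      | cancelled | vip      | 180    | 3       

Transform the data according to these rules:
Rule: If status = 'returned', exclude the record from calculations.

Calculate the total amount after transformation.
1932

Step 1: Identify records where status = 'returned'
Step 2: The excluded records sum to 487
Step 3: Original total amount = 2419
Step 4: Remaining total = 2419 - 487 = 1932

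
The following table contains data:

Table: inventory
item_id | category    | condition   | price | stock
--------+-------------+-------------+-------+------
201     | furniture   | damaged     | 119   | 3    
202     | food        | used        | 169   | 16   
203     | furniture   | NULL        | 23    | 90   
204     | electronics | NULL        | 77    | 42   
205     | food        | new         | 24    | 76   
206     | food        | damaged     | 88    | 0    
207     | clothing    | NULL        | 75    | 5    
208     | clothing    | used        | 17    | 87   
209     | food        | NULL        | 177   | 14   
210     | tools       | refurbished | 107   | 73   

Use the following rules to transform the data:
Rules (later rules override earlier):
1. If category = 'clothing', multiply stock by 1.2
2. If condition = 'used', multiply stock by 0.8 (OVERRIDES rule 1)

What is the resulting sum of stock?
386.4

Step 1: Rule 2 takes priority for records with condition = 'used'
  - 2 records: 103 × 0.8 = 82.4
Step 2: Rule 1 applies to remaining records with category = 'clothing'
  - 1 records: 5 × 1.2 = 6.0
Step 3: Other records unchanged: 298
Step 4: Final sum = 82.4 + 6.0 + 298 = 386.4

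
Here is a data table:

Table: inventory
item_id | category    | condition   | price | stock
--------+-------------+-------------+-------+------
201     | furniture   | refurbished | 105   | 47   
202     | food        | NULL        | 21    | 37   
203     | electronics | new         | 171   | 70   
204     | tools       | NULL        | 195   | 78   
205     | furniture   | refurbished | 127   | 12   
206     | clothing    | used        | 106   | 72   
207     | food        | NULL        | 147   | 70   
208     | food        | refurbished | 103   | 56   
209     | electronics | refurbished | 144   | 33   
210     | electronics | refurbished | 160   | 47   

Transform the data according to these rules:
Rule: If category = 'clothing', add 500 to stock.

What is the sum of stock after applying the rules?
1022

Step 1: Count records where category = 'clothing': 1
Step 2: Total bonus added: 1 × 500 = 500
Step 3: Original sum of stock: 522
Step 4: Final sum = 522 + 500 = 1022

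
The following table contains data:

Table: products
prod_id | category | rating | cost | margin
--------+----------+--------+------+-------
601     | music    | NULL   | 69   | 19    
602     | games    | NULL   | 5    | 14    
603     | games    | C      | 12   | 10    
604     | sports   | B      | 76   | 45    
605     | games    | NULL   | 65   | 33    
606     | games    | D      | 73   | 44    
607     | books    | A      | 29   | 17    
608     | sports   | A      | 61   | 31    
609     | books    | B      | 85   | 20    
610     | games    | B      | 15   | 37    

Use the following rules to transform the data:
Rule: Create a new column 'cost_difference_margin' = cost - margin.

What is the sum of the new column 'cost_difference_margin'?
220

Step 1: For each record, compute cost - margin
Example calculations:
  69 - 19 = 50
  5 - 14 = -9
  12 - 10 = 2
  ...
Step 2: Sum all derived values
Step 3: Total = 220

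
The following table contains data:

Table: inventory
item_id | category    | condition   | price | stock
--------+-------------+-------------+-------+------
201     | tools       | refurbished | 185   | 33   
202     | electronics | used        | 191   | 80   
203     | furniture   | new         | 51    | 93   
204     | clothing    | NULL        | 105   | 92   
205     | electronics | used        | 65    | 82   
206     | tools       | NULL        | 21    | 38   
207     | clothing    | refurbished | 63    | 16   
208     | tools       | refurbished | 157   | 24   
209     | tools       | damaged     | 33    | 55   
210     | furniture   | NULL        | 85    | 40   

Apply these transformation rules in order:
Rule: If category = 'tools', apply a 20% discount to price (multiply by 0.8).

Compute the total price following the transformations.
876.8

Step 1: Records with category = 'tools' have total price = 396
Step 2: Apply multiplier: 396 × 0.8 = 316.8
Step 3: Other records total: 560
Step 4: Final sum = 316.8 + 560 = 876.8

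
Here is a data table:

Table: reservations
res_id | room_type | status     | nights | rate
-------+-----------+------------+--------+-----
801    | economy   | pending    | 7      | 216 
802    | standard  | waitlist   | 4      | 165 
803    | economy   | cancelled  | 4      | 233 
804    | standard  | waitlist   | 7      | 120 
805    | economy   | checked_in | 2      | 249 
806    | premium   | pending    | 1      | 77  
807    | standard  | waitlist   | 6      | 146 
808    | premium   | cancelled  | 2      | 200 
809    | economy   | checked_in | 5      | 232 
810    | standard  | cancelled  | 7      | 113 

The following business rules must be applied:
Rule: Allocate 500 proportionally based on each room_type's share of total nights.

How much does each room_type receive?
economy: 200.0, premium: 33.33, standard: 266.67

Step 1: Calculate total nights = 45
Step 2: Calculate each room_type's proportion:
  economy: 18/45 = 40.00% → 200.0
  premium: 3/45 = 6.67% → 33.33
  standard: 24/45 = 53.33% → 266.67
Step 3: Verify: sum of allocations ≈ 500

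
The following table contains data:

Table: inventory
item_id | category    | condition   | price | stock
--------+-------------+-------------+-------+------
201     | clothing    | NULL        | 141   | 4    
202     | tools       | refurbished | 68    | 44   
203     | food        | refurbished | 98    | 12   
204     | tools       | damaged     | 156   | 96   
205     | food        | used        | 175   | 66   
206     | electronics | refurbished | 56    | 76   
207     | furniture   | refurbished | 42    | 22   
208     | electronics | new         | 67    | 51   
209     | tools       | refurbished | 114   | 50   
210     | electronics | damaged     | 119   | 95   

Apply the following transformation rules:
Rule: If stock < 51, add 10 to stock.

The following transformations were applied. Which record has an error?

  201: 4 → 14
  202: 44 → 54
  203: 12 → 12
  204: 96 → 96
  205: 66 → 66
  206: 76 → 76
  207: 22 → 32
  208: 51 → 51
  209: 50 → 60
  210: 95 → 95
Record 203 has an error. The correct transformed value should be 22, not 12.

Step 1: Check each record against the rule
Step 2: Record 203 has stock = 12
Step 3: Since 12 < 51, the bonus should have been applied
Step 4: Correct value = 22, but claimed value = 12
Conclusion: Record 203 has the error.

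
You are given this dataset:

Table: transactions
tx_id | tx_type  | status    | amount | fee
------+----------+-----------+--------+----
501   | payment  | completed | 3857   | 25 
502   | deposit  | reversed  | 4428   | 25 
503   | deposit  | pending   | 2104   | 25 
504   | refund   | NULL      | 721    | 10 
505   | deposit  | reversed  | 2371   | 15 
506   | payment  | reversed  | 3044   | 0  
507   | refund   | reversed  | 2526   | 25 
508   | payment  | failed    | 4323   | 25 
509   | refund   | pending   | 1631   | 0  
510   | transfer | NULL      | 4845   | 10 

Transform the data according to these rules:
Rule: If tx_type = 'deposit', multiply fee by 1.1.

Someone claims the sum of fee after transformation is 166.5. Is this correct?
Yes, the result is correct.

Step 1: Calculate the correct sum after transformation
Step 2: Apply multiplier 1.1 to records where tx_type = 'deposit'
Step 3: Correct result = 166.5
Step 4: Claimed result = 166.5
Step 5: 166.5 = 166.5 ✓
Conclusion: The claimed result is correct.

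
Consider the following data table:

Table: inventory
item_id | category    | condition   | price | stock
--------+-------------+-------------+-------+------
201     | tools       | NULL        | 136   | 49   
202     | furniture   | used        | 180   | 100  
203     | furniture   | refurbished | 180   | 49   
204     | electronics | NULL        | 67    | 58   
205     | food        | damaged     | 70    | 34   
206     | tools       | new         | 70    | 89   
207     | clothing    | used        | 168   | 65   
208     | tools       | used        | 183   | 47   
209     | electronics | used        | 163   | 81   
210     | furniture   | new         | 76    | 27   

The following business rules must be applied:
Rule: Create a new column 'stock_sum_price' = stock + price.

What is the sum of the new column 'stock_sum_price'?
1892

Step 1: For each record, compute stock + price
Example calculations:
  49 + 136 = 185
  100 + 180 = 280
  49 + 180 = 229
  ...
Step 2: Sum all derived values
Step 3: Total = 1892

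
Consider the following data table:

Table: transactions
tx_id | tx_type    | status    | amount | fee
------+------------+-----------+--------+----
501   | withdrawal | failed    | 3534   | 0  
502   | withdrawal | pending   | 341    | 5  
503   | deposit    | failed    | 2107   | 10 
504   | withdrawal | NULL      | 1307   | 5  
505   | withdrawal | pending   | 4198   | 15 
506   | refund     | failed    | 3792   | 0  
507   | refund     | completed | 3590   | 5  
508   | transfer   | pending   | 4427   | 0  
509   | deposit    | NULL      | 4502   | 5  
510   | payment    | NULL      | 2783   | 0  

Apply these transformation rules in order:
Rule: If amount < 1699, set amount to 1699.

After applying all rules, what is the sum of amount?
32331

Step 1: 2 records have amount < 1699
Step 2: These records originally summed to 1648
Step 3: After setting to minimum: 2 × 1699 = 3398
Step 4: Unaffected records sum: 28933
Step 5: Final sum = 3398 + 28933 = 32331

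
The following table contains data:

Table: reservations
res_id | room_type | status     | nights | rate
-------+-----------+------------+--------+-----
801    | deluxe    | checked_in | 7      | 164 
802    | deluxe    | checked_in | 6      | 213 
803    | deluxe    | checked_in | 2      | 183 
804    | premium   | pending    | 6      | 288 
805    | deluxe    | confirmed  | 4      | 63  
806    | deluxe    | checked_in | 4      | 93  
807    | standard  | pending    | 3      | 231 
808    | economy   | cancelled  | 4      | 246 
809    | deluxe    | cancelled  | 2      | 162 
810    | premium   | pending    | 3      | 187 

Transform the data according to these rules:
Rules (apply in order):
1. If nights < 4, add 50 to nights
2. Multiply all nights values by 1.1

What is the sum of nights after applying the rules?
265.1

Step 1: Apply Rule 1 - Add 50 to records with nights < 4
  - 4 records affected: 10 + (4 × 50) = 210
  - Unaffected records: 31
  - Sum after Rule 1: 241
Step 2: Apply Rule 2 - Multiply all by 1.1
  - 241 × 1.1 = 265.1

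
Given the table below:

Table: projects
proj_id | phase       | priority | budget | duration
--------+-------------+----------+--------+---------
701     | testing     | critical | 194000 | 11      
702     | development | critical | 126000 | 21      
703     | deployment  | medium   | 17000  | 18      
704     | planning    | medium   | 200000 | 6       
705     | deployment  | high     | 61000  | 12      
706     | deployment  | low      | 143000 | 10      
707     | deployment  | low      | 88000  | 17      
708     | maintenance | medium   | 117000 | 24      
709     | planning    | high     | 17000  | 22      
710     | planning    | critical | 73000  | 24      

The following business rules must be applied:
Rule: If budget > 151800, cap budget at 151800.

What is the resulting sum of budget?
945600

Step 1: 2 records have budget > 151800
Step 2: These records originally summed to 394000
Step 3: After capping: 2 × 151800 = 303600
Step 4: Unaffected records sum: 642000
Step 5: Final sum = 303600 + 642000 = 945600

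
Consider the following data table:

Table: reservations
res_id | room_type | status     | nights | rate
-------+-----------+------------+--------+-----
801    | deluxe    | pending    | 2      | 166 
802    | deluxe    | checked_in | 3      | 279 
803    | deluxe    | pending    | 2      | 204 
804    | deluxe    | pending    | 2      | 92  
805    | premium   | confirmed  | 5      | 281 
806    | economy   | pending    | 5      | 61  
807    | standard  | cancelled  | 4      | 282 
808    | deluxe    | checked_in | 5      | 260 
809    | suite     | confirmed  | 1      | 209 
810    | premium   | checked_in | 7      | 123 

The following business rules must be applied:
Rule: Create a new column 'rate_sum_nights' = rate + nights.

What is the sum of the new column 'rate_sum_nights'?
1993

Step 1: For each record, compute rate + nights
Example calculations:
  166 + 2 = 168
  279 + 3 = 282
  204 + 2 = 206
  ...
Step 2: Sum all derived values
Step 3: Total = 1993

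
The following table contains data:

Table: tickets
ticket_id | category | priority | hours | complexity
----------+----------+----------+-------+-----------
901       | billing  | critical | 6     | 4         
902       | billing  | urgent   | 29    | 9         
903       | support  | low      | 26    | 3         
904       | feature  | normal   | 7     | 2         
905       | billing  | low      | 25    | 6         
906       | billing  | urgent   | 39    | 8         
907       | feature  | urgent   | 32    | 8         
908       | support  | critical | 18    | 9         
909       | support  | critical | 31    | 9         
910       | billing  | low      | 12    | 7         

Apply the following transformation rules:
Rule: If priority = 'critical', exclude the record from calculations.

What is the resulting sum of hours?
170

Step 1: Identify records where priority = 'critical'
Step 2: The excluded records sum to 55
Step 3: Original total hours = 225
Step 4: Remaining total = 225 - 55 = 170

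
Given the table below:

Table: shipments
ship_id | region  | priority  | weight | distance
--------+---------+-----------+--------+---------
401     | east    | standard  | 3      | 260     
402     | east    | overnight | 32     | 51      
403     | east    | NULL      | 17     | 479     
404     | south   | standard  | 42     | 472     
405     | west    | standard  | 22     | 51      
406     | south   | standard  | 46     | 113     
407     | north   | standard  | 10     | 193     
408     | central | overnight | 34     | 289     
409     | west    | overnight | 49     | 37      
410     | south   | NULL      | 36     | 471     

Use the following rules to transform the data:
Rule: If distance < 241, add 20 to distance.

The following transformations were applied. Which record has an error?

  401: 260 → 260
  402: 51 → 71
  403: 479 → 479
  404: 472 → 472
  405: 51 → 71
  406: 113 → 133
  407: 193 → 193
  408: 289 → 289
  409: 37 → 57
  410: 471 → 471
Record 407 has an error. The correct transformed value should be 213, not 193.

Step 1: Check each record against the rule
Step 2: Record 407 has distance = 193
Step 3: Since 193 < 241, the bonus should have been applied
Step 4: Correct value = 213, but claimed value = 193
Conclusion: Record 407 has the error.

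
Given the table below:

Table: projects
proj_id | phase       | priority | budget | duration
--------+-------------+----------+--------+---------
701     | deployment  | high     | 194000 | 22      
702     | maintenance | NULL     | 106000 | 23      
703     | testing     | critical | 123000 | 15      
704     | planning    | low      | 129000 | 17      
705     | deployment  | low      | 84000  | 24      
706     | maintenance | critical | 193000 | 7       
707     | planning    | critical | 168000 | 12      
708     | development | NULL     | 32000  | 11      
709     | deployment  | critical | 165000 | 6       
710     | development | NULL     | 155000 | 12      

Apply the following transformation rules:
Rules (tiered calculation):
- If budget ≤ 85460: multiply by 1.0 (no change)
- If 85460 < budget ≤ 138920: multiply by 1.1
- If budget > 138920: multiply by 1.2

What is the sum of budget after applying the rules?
1559800.0

Step 1: Tier 1 (budget ≤ 85460): 2 records, sum = 116000 × 1.0 = 116000.0
Step 2: Tier 2 (85460 < budget ≤ 138920): 3 records, sum = 358000 × 1.1 = 393800.0
Step 3: Tier 3 (budget > 138920): 5 records, sum = 875000 × 1.2 = 1050000.0
Step 4: Final sum = 116000.0 + 393800.0 + 1050000.0 = 1559800.0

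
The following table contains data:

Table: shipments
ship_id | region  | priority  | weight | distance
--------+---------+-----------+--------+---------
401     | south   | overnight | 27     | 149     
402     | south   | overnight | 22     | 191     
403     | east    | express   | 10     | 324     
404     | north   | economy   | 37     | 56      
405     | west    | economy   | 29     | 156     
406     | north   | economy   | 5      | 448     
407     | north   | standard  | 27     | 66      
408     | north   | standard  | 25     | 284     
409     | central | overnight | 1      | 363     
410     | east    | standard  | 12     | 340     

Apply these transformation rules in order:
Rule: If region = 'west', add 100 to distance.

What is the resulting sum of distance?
2477

Step 1: Count records where region = 'west': 1
Step 2: Total bonus added: 1 × 100 = 100
Step 3: Original sum of distance: 2377
Step 4: Final sum = 2377 + 100 = 2477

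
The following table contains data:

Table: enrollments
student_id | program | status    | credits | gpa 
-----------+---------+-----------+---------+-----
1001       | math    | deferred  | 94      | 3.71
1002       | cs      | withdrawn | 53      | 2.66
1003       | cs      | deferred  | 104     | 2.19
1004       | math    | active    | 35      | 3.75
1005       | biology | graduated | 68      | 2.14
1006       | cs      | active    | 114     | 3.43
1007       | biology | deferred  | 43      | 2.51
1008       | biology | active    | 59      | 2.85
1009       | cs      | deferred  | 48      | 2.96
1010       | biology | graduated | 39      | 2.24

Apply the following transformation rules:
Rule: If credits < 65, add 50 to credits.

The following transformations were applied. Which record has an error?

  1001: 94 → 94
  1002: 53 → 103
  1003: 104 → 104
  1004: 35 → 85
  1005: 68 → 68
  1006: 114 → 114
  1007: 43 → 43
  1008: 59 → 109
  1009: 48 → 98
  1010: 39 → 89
Record 1007 has an error. The correct transformed value should be 93, not 43.

Step 1: Check each record against the rule
Step 2: Record 1007 has credits = 43
Step 3: Since 43 < 65, the bonus should have been applied
Step 4: Correct value = 93, but claimed value = 43
Conclusion: Record 1007 has the error.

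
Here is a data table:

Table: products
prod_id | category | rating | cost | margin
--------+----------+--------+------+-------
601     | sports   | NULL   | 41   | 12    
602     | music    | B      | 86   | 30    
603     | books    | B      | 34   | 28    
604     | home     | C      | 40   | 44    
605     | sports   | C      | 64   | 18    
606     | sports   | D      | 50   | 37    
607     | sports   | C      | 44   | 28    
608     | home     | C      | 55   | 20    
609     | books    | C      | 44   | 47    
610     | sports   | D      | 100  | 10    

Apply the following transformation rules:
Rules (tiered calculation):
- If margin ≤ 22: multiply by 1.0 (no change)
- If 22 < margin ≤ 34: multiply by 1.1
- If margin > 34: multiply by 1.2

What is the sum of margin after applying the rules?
308.2

Step 1: Tier 1 (margin ≤ 22): 4 records, sum = 60 × 1.0 = 60.0
Step 2: Tier 2 (22 < margin ≤ 34): 3 records, sum = 86 × 1.1 = 94.6
Step 3: Tier 3 (margin > 34): 3 records, sum = 128 × 1.2 = 153.6
Step 4: Final sum = 60.0 + 94.6 + 153.6 = 308.2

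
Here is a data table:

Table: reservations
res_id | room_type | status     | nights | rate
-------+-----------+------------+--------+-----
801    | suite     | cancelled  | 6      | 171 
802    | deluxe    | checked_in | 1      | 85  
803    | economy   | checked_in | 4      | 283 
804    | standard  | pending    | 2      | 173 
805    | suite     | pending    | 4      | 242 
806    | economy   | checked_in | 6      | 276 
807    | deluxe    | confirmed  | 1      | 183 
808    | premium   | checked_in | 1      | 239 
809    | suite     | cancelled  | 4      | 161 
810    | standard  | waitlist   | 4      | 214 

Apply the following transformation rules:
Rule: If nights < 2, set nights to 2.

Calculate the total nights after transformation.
36

Step 1: 3 records have nights < 2
Step 2: These records originally summed to 3
Step 3: After setting to minimum: 3 × 2 = 6
Step 4: Unaffected records sum: 30
Step 5: Final sum = 6 + 30 = 36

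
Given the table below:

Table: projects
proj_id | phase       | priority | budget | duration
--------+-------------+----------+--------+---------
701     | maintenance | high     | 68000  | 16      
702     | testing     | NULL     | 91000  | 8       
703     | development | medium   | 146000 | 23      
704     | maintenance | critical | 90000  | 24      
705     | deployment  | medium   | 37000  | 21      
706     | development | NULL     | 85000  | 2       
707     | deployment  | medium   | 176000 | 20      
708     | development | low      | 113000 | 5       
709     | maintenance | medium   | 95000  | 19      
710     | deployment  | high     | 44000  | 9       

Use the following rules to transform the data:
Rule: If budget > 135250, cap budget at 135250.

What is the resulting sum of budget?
893500

Step 1: 2 records have budget > 135250
Step 2: These records originally summed to 322000
Step 3: After capping: 2 × 135250 = 270500
Step 4: Unaffected records sum: 623000
Step 5: Final sum = 270500 + 623000 = 893500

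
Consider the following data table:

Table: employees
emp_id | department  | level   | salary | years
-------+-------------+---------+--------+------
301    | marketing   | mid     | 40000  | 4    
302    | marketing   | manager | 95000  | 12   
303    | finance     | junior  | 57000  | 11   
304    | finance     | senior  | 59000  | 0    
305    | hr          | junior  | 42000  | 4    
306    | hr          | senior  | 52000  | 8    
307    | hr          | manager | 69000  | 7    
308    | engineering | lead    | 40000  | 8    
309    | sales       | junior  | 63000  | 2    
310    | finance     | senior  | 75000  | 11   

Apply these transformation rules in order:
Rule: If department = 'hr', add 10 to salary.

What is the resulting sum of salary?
592030

Step 1: Count records where department = 'hr': 3
Step 2: Total bonus added: 3 × 10 = 30
Step 3: Original sum of salary: 592000
Step 4: Final sum = 592000 + 30 = 592030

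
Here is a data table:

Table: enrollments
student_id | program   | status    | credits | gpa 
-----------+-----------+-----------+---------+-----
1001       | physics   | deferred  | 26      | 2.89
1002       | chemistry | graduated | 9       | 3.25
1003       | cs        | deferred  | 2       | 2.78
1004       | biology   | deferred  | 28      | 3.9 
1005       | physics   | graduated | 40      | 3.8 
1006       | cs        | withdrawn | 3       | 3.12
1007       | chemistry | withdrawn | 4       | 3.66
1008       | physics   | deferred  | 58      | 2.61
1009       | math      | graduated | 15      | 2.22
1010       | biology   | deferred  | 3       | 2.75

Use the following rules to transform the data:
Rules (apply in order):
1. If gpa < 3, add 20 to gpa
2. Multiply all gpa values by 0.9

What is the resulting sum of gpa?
117.88

Step 1: Apply Rule 1 - Add 20 to records with gpa < 3
  - 5 records affected: 13.25 + (5 × 20) = 113.25
  - Unaffected records: 17.73
  - Sum after Rule 1: 130.98
Step 2: Apply Rule 2 - Multiply all by 0.9
  - 130.98 × 0.9 = 117.88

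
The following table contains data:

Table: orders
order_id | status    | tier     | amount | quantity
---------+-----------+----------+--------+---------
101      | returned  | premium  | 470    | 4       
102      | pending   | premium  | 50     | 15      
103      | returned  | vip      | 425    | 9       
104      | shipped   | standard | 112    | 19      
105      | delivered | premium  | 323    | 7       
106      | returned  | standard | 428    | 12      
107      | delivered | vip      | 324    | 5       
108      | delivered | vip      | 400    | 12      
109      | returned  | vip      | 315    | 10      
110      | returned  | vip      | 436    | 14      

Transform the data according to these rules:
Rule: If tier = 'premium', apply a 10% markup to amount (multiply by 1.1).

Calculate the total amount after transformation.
3367.3

Step 1: Records with tier = 'premium' have total amount = 843
Step 2: Apply multiplier: 843 × 1.1 = 927.3
Step 3: Other records total: 2440
Step 4: Final sum = 927.3 + 2440 = 3367.3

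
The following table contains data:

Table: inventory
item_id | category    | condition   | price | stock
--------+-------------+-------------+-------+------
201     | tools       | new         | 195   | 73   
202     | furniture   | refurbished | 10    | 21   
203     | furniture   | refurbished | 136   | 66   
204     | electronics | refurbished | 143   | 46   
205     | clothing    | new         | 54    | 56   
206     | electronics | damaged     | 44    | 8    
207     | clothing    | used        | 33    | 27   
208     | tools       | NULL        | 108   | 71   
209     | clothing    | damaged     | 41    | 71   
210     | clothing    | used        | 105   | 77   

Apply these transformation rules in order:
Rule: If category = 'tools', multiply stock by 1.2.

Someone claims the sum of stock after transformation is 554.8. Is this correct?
No, the correct result is 544.8.

Step 1: Calculate the correct sum after transformation
Step 2: Apply multiplier 1.2 to records where category = 'tools'
Step 3: Correct result = 544.8
Step 4: Claimed result = 554.8
Step 5: 544.8 ≠ 554.8
Conclusion: The claimed result is incorrect. The correct answer is 544.8.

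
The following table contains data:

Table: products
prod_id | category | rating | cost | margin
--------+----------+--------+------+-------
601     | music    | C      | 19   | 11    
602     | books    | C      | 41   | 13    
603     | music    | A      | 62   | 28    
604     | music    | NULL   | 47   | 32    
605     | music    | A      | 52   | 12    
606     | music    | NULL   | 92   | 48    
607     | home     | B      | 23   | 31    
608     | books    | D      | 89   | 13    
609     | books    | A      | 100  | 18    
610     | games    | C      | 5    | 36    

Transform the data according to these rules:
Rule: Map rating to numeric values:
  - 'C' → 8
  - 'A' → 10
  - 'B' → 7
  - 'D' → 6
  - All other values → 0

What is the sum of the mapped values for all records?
67

Step 1: Apply mapping to each record
Step 2: Count by status:
  'C': 3 records × 8 = 24
  'A': 3 records × 10 = 30
  'B': 1 records × 7 = 7
  'D': 1 records × 6 = 6
Step 3: Sum all mapped values = 67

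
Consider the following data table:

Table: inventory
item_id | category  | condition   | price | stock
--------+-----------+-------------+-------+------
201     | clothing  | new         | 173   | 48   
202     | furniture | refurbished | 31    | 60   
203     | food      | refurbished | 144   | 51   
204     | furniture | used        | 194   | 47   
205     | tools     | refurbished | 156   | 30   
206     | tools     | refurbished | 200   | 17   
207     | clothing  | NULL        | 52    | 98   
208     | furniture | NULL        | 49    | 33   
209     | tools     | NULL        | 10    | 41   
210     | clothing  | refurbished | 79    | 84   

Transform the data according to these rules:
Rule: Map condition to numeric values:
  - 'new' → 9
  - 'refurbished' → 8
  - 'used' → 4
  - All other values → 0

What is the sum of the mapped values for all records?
53

Step 1: Apply mapping to each record
Step 2: Count by status:
  'new': 1 records × 9 = 9
  'refurbished': 5 records × 8 = 40
  'used': 1 records × 4 = 4
Step 3: Sum all mapped values = 53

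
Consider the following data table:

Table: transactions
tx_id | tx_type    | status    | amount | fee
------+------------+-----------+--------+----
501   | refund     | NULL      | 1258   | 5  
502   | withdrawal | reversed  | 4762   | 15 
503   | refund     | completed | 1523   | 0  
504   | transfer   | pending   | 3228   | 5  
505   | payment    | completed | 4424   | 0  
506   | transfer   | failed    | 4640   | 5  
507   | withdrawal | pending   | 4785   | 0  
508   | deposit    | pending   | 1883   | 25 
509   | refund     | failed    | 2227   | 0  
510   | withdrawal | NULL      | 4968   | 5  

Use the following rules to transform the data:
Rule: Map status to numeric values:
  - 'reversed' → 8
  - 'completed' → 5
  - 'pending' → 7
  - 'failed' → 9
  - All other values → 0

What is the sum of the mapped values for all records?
57

Step 1: Apply mapping to each record
Step 2: Count by status:
  'reversed': 1 records × 8 = 8
  'completed': 2 records × 5 = 10
  'pending': 3 records × 7 = 21
  'failed': 2 records × 9 = 18
Step 3: Sum all mapped values = 57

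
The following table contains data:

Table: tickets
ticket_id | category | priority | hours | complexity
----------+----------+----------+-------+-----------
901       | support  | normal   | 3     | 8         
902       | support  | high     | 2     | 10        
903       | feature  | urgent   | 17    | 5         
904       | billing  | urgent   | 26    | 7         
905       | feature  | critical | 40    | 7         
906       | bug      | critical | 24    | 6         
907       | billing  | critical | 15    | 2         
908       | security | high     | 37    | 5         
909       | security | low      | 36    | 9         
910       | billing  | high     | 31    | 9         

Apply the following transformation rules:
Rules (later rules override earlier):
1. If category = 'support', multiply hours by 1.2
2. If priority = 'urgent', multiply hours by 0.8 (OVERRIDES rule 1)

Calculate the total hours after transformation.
223.4

Step 1: Rule 2 takes priority for records with priority = 'urgent'
  - 2 records: 43 × 0.8 = 34.4
Step 2: Rule 1 applies to remaining records with category = 'support'
  - 2 records: 5 × 1.2 = 6.0
Step 3: Other records unchanged: 183
Step 4: Final sum = 34.4 + 6.0 + 183 = 223.4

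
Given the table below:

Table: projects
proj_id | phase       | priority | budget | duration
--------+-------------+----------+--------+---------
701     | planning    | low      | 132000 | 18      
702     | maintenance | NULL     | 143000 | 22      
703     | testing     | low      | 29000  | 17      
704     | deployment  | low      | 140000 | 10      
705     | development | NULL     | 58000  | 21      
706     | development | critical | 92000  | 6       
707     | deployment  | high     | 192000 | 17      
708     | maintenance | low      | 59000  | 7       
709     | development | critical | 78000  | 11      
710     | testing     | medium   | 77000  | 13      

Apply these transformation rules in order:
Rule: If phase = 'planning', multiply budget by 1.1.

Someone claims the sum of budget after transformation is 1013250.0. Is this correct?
No, the correct result is 1013200.0.

Step 1: Calculate the correct sum after transformation
Step 2: Apply multiplier 1.1 to records where phase = 'planning'
Step 3: Correct result = 1013200.0
Step 4: Claimed result = 1013250.0
Step 5: 1013200.0 ≠ 1013250.0
Conclusion: The claimed result is incorrect. The correct answer is 1013200.0.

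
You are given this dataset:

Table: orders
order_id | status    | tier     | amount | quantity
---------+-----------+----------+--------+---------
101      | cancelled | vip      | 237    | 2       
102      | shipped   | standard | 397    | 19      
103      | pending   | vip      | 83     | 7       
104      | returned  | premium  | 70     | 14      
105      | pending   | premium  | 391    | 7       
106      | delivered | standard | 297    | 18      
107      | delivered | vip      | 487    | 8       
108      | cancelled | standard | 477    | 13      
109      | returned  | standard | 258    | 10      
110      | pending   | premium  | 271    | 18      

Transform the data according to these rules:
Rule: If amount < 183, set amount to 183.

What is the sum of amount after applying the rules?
3181

Step 1: 2 records have amount < 183
Step 2: These records originally summed to 153
Step 3: After setting to minimum: 2 × 183 = 366
Step 4: Unaffected records sum: 2815
Step 5: Final sum = 366 + 2815 = 3181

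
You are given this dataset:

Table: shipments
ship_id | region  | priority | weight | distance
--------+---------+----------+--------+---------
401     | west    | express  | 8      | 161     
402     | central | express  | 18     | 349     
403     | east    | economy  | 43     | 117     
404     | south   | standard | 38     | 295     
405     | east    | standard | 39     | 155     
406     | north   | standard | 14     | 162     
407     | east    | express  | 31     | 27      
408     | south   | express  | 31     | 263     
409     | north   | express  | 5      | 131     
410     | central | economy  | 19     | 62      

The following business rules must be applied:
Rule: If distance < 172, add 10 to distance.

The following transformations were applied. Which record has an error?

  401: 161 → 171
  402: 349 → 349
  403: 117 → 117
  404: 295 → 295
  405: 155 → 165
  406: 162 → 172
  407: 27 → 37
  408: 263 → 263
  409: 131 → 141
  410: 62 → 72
Record 403 has an error. The correct transformed value should be 127, not 117.

Step 1: Check each record against the rule
Step 2: Record 403 has distance = 117
Step 3: Since 117 < 172, the bonus should have been applied
Step 4: Correct value = 127, but claimed value = 117
Conclusion: Record 403 has the error.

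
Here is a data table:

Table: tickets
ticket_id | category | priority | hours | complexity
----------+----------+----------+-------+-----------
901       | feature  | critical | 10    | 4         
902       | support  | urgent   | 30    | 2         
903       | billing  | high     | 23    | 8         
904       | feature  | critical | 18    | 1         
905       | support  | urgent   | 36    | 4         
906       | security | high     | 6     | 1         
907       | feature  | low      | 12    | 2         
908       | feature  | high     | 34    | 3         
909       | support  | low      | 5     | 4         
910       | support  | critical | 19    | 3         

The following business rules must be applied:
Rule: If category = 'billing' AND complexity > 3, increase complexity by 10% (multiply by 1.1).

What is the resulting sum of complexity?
32.8

Step 1: Find records where category = 'billing' AND complexity > 3
Step 2: 1 records match, summing to 8
Step 3: After multiplier: 8 × 1.1 = 8.8
Step 4: Unaffected records sum: 24
Step 5: Final sum = 8.8 + 24 = 32.8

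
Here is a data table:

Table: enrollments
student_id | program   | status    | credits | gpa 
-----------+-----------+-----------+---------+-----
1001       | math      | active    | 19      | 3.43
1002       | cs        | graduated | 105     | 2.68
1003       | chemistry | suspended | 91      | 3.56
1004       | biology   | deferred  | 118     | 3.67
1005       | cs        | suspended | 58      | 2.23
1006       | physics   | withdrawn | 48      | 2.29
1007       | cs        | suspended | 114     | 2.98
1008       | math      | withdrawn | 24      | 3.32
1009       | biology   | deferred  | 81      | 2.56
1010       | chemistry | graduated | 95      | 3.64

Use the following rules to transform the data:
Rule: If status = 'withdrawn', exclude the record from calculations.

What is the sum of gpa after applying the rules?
24.75

Step 1: Identify records where status = 'withdrawn'
Step 2: The excluded records sum to 5.61
Step 3: Original total gpa = 30.36
Step 4: Remaining total = 30.36 - 5.61 = 24.75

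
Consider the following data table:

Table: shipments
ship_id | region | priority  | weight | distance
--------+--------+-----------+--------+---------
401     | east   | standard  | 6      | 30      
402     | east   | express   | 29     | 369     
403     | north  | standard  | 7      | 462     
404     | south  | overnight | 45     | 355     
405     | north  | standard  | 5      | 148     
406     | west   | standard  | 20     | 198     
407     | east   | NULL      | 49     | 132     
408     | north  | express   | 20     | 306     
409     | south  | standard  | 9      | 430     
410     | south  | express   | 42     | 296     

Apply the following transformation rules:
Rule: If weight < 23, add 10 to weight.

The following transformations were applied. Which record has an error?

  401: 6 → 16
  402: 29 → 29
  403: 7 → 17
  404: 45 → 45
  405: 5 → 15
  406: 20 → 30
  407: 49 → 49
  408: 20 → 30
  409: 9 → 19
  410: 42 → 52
Record 410 has an error. The correct transformed value should be 42, not 52.

Step 1: Check each record against the rule
Step 2: Record 410 has weight = 42
Step 3: Since 42 >= 23, the bonus should not have been applied
Step 4: Correct value = 42, but claimed value = 52
Conclusion: Record 410 has the error.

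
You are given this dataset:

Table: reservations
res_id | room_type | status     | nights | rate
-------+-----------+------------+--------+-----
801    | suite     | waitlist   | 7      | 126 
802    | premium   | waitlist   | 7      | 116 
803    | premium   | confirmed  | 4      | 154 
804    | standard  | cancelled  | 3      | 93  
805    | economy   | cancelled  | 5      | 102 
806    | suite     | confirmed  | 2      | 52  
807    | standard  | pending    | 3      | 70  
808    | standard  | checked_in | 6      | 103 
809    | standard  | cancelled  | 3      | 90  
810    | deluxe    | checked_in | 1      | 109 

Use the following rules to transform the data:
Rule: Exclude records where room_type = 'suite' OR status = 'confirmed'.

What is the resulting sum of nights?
28

Step 1: Find records where room_type = 'suite' OR status = 'confirmed'
Step 2: 3 records match, summing to 13
Step 3: Original sum: 41
Step 4: Remaining sum = 41 - 13 = 28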